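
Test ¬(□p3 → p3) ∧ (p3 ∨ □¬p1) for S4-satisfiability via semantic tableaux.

Unsatisfiable

1. ¬(□p3 → p3) ∧ (p3 ∨ □¬p1), u
2. ¬(□p3 → p3), u   [∧-rule on 1]
3. p3 ∨ □¬p1, u   [∧-rule on 1]
4. □p3, u   [¬→-rule on 2]
5. ¬p3, u   [¬→-rule on 2]
6. p3, u   [□-rule on 4 via uRu]
Accessibility: uRu
Branch closes: p3 and ¬p3 both at u.
(One branch shown.) All branches close.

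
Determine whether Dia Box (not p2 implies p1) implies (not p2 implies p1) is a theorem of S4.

Tableau for the negation not (Dia Box (not p2 implies p1) implies (not p2 implies p1)):
1. not (Dia Box (not p2 implies p1) implies (not p2 implies p1)), w0
2. Dia Box (not p2 implies p1), w0   [neg-implies-rule on 1]
3. not (not p2 implies p1), w0   [neg-implies-rule on 1]
4. not p2, w0   [neg-implies-rule on 3]
5. not p1, w0   [neg-implies-rule on 3]
6. Box (not p2 implies p1), w1   [Dia-rule on 2: fresh world w1, w0Rw1]
7. not p2 implies p1, w1   [Box-rule on 6 via w1Rw1]
8. p1, w1   [implies-rule on 7 (branches; this branch)]
Accessibility: w0Rw0, w0Rw1, w1Rw1
The negation has an open branch (countermodel exists).

Invalid (countermodel exists)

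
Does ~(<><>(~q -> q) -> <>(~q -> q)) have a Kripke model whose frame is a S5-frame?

Unsatisfiable (every branch closes)

1. ~(<><>(~q -> q) -> <>(~q -> q)), 0
2. <><>(~q -> q), 0   [~->-rule on 1]
3. ~<>(~q -> q), 0   [~->-rule on 1]
4. ~(~q -> q), 0   [~<>-rule on 3 via 0R0]
5. ~q, 0   [~->-rule on 4]
6. <>(~q -> q), 1   [<>-rule on 2: fresh world 1, 0R1]
7. ~(~q -> q), 1   [~<>-rule on 3 via 0R1]
8. ~q, 1   [~->-rule on 7]
9. ~q -> q, 2   [<>-rule on 6: fresh world 2, 1R2]
10. ~(~q -> q), 2   [~<>-rule on 3 via 0R2]
11. ~q, 2   [~->-rule on 10]
12. q, 2   [->-rule on 9 (branches; this branch)]
Accessibility: 0R0, 0R1, 0R2, 1R0, 1R1, 1R2, 2R0, 2R1, 2R2
Branch closes: q and ~q both at 2.
(One branch shown.) All branches close.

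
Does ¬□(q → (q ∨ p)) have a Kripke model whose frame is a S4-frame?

1. ¬□(q → (q ∨ p)), 0
2. ¬(q → (q ∨ p)), 1   [¬□-rule on 1: fresh world 1, 0R1]
3. q, 1   [¬→-rule on 2]
4. ¬(q ∨ p), 1   [¬→-rule on 2]
5. ¬q, 1   [¬∨-rule on 4]
6. ¬p, 1   [¬∨-rule on 4]
Accessibility: 0R0, 0R1, 1R1
Branch closes: q and ¬q both at 1.
Every branch closes; the branch above is one of them.

Unsatisfiable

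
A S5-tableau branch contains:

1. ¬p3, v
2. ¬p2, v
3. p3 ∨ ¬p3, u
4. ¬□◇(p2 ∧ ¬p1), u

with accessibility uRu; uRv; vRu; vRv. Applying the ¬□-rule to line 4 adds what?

a fresh world w with uRw, and ¬◇(p2 ∧ ¬p1) at w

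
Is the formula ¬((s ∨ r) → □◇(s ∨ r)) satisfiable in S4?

Yes, satisfiable

1. ¬((s ∨ r) → □◇(s ∨ r)), w0
2. s ∨ r, w0
3. ¬□◇(s ∨ r), w0
4. r, w0
5. ¬◇(s ∨ r), w1
6. ¬(s ∨ r), w1
7. ¬s, w1
8. ¬r, w1
Accessibility: w0Rw0, w0Rw1, w1Rw1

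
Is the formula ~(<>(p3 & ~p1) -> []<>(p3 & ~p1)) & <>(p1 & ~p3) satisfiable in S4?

1. ~(<>(p3 & ~p1) -> []<>(p3 & ~p1)) & <>(p1 & ~p3), 0
2. ~(<>(p3 & ~p1) -> []<>(p3 & ~p1)), 0
3. <>(p1 & ~p3), 0
4. <>(p3 & ~p1), 0
5. ~[]<>(p3 & ~p1), 0
6. p1 & ~p3, 1
7. p1, 1
8. ~p3, 1
9. p3 & ~p1, 2
10. p3, 2
11. ~p1, 2
12. ~<>(p3 & ~p1), 3
13. ~(p3 & ~p1), 3
14. p1, 3
Accessibility: 0R0, 0R1, 0R2, 0R3, 1R1, 2R2, 3R3

Satisfiable (open branch found)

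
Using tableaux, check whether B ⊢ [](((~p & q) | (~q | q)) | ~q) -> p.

Not valid

Tableau for the negation ~([](((~p & q) | (~q | q)) | ~q) -> p):
1. ~([](((~p & q) | (~q | q)) | ~q) -> p), w0
2. [](((~p & q) | (~q | q)) | ~q), w0
3. ~p, w0
4. ((~p & q) | (~q | q)) | ~q, w0
5. ~q, w0
Accessibility: w0Rw0
The negation has an open branch (countermodel exists).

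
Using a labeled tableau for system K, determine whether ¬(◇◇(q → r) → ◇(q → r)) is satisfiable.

Satisfiable (open branch found)

1. ¬(◇◇(q → r) → ◇(q → r)), 0
2. ◇◇(q → r), 0   [¬→-rule on 1]
3. ¬◇(q → r), 0   [¬→-rule on 1]
4. ◇(q → r), 1   [◇-rule on 2: fresh world 1, 0R1]
5. ¬(q → r), 1   [¬◇-rule on 3 via 0R1]
6. q, 1   [¬→-rule on 5]
7. ¬r, 1   [¬→-rule on 5]
8. q → r, 2   [◇-rule on 4: fresh world 2, 1R2]
9. r, 2   [→-rule on 8 (branches; this branch)]
Accessibility: 0R1, 1R2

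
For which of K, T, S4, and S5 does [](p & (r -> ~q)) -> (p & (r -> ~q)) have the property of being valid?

K-tableau for the negation ~([](p & (r -> ~q)) -> (p & (r -> ~q))):
1. ~([](p & (r -> ~q)) -> (p & (r -> ~q))), u
2. [](p & (r -> ~q)), u
3. ~(p & (r -> ~q)), u
4. ~(r -> ~q), u
5. r, u
6. q, u
Complete open branch: countermodel on a K-frame, so not valid in K.
T-tableau for the negation ~([](p & (r -> ~q)) -> (p & (r -> ~q))):
1. ~([](p & (r -> ~q)) -> (p & (r -> ~q))), u
2. [](p & (r -> ~q)), u
3. ~(p & (r -> ~q)), u
4. p & (r -> ~q), u
5. p, u
6. r -> ~q, u
7. ~(r -> ~q), u
8. r, u
9. q, u
10. ~q, u
Accessibility: uRu
Branch closes: q and ~q both at u.
Every branch closes (one shown): valid in T, hence also in S4, S5 (every theorem of T is a theorem of S4 and S5).

T, S4, S5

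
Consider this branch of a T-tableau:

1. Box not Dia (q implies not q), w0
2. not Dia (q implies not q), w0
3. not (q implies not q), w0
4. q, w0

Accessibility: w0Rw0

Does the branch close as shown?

Not closed

No world carries both an atom and its negation.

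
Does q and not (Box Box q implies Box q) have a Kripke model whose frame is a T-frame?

Unsatisfiable (every branch closes)

1. q and not (Box Box q implies Box q), w0
2. q, w0
3. not (Box Box q implies Box q), w0
4. Box Box q, w0
5. not Box q, w0
6. Box q, w0
7. not q, w1
8. Box q, w1
9. q, w1
Accessibility: w0Rw0, w0Rw1, w1Rw1
Branch closes: q and not q both at w1.
(One branch shown.) All branches close.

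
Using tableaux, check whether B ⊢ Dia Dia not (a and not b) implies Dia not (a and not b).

Not valid

Tableau for the negation not (Dia Dia not (a and not b) implies Dia not (a and not b)):
1. not (Dia Dia not (a and not b) implies Dia not (a and not b)), 0
2. Dia Dia not (a and not b), 0   [neg-implies-rule on 1]
3. not Dia not (a and not b), 0   [neg-implies-rule on 1]
4. a and not b, 0   [neg-Dia-rule on 3 via 0R0]
5. a, 0   [and-rule on 4]
6. not b, 0   [and-rule on 4]
7. Dia not (a and not b), 1   [Dia-rule on 2: fresh world 1, 0R1]
8. a and not b, 1   [neg-Dia-rule on 3 via 0R1]
9. a, 1   [and-rule on 8]
10. not b, 1   [and-rule on 8]
11. not (a and not b), 2   [Dia-rule on 7: fresh world 2, 1R2]
12. b, 2   [neg-and-rule on 11 (branches; this branch)]
Accessibility: 0R0, 0R1, 1R0, 1R1, 1R2, 2R1, 2R2
The negation has an open branch (countermodel exists).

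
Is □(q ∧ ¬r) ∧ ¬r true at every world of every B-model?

Tableau for the negation ¬(□(q ∧ ¬r) ∧ ¬r):
1. ¬(□(q ∧ ¬r) ∧ ¬r), 0
2. r, 0
Accessibility: 0R0
The negation has an open branch (countermodel exists).

Not valid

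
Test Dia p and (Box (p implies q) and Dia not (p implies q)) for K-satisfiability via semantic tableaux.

1. Dia p and (Box (p implies q) and Dia not (p implies q)), 0
2. Dia p, 0
3. Box (p implies q) and Dia not (p implies q), 0
4. Box (p implies q), 0
5. Dia not (p implies q), 0
6. p, 1
7. p implies q, 1
8. q, 1
9. not (p implies q), 2
10. p, 2
11. not q, 2
12. p implies q, 2
13. q, 2
Accessibility: 0R1, 0R2
Branch closes: q and not q both at 2.
(One branch shown.) All branches close.

No, unsatisfiable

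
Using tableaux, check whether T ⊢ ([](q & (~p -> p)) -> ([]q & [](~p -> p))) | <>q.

Yes, valid

Tableau for the negation ~(([](q & (~p -> p)) -> ([]q & [](~p -> p))) | <>q):
1. ~(([](q & (~p -> p)) -> ([]q & [](~p -> p))) | <>q), u
2. ~([](q & (~p -> p)) -> ([]q & [](~p -> p))), u
3. ~<>q, u
4. [](q & (~p -> p)), u
5. ~([]q & [](~p -> p)), u
6. ~q, u
7. q & (~p -> p), u
8. q, u
9. ~p -> p, u
Accessibility: uRu
Branch closes: q and ~q both at u.
All branches of the negation close; one closing branch shown above.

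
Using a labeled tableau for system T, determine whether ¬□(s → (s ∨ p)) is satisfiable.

1. ¬□(s → (s ∨ p)), 0
2. ¬(s → (s ∨ p)), 1
3. s, 1
4. ¬(s ∨ p), 1
5. ¬s, 1
6. ¬p, 1
Accessibility: 0R0, 0R1, 1R1
Branch closes: s and ¬s both at 1.
All branches of the tableau close; one closing branch shown above.

No, unsatisfiable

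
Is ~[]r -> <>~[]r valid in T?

Tableau for the negation ~(~[]r -> <>~[]r):
1. ~(~[]r -> <>~[]r), w0
2. ~[]r, w0   [~->-rule on 1]
3. ~<>~[]r, w0   [~->-rule on 1]
4. []r, w0   [~<>-rule on 3 via w0Rw0]
5. r, w0   [[]-rule on 4 via w0Rw0]
6. ~r, w1   [~[]-rule on 2: fresh world w1, w0Rw1]
7. []r, w1   [~<>-rule on 3 via w0Rw1]
8. r, w1   [[]-rule on 4 via w0Rw1]
Accessibility: w0Rw0, w0Rw1, w1Rw1
Branch closes: r and ~r both at w1.
All branches of the negation close; one closing branch shown above.

Yes, valid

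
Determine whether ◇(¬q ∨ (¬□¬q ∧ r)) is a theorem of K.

Tableau for the negation ¬◇(¬q ∨ (¬□¬q ∧ r)):
1. ¬◇(¬q ∨ (¬□¬q ∧ r)), 0
The negation has an open branch (countermodel exists).

Not valid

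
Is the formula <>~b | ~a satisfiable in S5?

1. <>~b | ~a, 0
2. ~a, 0
Accessibility: 0R0

Satisfiable (open branch found)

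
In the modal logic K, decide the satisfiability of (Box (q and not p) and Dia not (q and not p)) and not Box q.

1. (Box (q and not p) and Dia not (q and not p)) and not Box q, w0
2. Box (q and not p) and Dia not (q and not p), w0   [and-rule on 1]
3. not Box q, w0   [and-rule on 1]
4. Box (q and not p), w0   [and-rule on 2]
5. Dia not (q and not p), w0   [and-rule on 2]
6. not q, w1   [neg-Box-rule on 3: fresh world w1, w0Rw1]
7. q and not p, w1   [Box-rule on 4 via w0Rw1]
8. q, w1   [and-rule on 7]
9. not p, w1   [and-rule on 7]
Accessibility: w0Rw1
Branch closes: q and not q both at w1.
Every branch closes; the branch above is one of them.

Unsatisfiable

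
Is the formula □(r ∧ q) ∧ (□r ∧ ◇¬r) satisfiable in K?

1. □(r ∧ q) ∧ (□r ∧ ◇¬r), 0
2. □(r ∧ q), 0
3. □r ∧ ◇¬r, 0
4. □r, 0
5. ◇¬r, 0
6. ¬r, 1
7. r ∧ q, 1
8. r, 1
9. q, 1
Accessibility: 0R1
Branch closes: r and ¬r both at 1.
All branches of the tableau close; one closing branch shown above.

No, unsatisfiable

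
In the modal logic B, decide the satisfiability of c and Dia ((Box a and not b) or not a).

1. c and Dia ((Box a and not b) or not a), u
2. c, u   [and-rule on 1]
3. Dia ((Box a and not b) or not a), u   [and-rule on 1]
4. (Box a and not b) or not a, v   [Dia-rule on 3: fresh world v, uRv]
5. not a, v   [or-rule on 4 (branches; this branch)]
Accessibility: uRu, uRv, vRu, vRv

Satisfiable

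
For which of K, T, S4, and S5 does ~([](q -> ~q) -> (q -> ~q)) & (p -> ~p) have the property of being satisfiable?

K

K-tableau for the formula:
1. ~([](q -> ~q) -> (q -> ~q)) & (p -> ~p), u
2. ~([](q -> ~q) -> (q -> ~q)), u
3. p -> ~p, u
4. [](q -> ~q), u
5. ~(q -> ~q), u
6. q, u
7. ~p, u
Complete open branch: satisfiable in K.
T-tableau for the formula:
1. ~([](q -> ~q) -> (q -> ~q)) & (p -> ~p), u
2. ~([](q -> ~q) -> (q -> ~q)), u
3. p -> ~p, u
4. [](q -> ~q), u
5. ~(q -> ~q), u
6. q, u
7. q -> ~q, u
8. ~p, u
9. ~q, u
Accessibility: uRu
Branch closes: q and ~q both at u.
Every branch closes (one shown): unsatisfiable in T, hence also in S4, S5 (every S4/S5-frame is a T-frame).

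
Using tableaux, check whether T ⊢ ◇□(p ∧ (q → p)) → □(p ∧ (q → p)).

No, not valid

Tableau for the negation ¬(◇□(p ∧ (q → p)) → □(p ∧ (q → p))):
1. ¬(◇□(p ∧ (q → p)) → □(p ∧ (q → p))), 0
2. ◇□(p ∧ (q → p)), 0
3. ¬□(p ∧ (q → p)), 0
4. □(p ∧ (q → p)), 1
5. p ∧ (q → p), 1
6. p, 1
7. q → p, 1
8. ¬(p ∧ (q → p)), 2
9. ¬(q → p), 2
10. q, 2
11. ¬p, 2
Accessibility: 0R0, 0R1, 0R2, 1R1, 2R2
The negation has an open branch (countermodel exists).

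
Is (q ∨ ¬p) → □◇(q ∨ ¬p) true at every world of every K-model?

Tableau for the negation ¬((q ∨ ¬p) → □◇(q ∨ ¬p)):
1. ¬((q ∨ ¬p) → □◇(q ∨ ¬p)), 0
2. q ∨ ¬p, 0
3. ¬□◇(q ∨ ¬p), 0
4. ¬p, 0
5. ¬◇(q ∨ ¬p), 1
Accessibility: 0R1
The negation has an open branch (countermodel exists).

Not valid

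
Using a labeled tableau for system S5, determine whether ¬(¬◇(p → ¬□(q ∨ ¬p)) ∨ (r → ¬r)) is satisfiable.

1. ¬(¬◇(p → ¬□(q ∨ ¬p)) ∨ (r → ¬r)), 0
2. ◇(p → ¬□(q ∨ ¬p)), 0
3. ¬(r → ¬r), 0
4. r, 0
5. p → ¬□(q ∨ ¬p), 1
6. ¬□(q ∨ ¬p), 1
7. ¬(q ∨ ¬p), 2
8. ¬q, 2
9. p, 2
Accessibility: 0R0, 0R1, 0R2, 1R0, 1R1, 1R2, 2R0, 2R1, 2R2

Satisfiable (open branch found)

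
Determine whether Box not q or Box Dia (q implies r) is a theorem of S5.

Tableau for the negation not (Box not q or Box Dia (q implies r)):
1. not (Box not q or Box Dia (q implies r)), w0
2. not Box not q, w0   [neg-or-rule on 1]
3. not Box Dia (q implies r), w0   [neg-or-rule on 1]
4. q, w1   [neg-Box-rule on 2: fresh world w1, w0Rw1]
5. not Dia (q implies r), w2   [neg-Box-rule on 3: fresh world w2, w0Rw2]
6. not (q implies r), w0   [neg-Dia-rule on 5 via w2Rw0]
7. q, w0   [neg-implies-rule on 6]
8. not r, w0   [neg-implies-rule on 6]
9. not (q implies r), w1   [neg-Dia-rule on 5 via w2Rw1]
10. not r, w1   [neg-implies-rule on 9]
11. not (q implies r), w2   [neg-Dia-rule on 5 via w2Rw2]
12. q, w2   [neg-implies-rule on 11]
13. not r, w2   [neg-implies-rule on 11]
Accessibility: w0Rw0, w0Rw1, w0Rw2, w1Rw0, w1Rw1, w1Rw2, w2Rw0, w2Rw1, w2Rw2
The negation has an open branch (countermodel exists).

Not valid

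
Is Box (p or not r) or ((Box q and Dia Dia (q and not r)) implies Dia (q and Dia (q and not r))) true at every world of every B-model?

Tableau for the negation not (Box (p or not r) or ((Box q and Dia Dia (q and not r)) implies Dia (q and Dia (q and not r)))):
1. not (Box (p or not r) or ((Box q and Dia Dia (q and not r)) implies Dia (q and Dia (q and not r)))), w0
2. not Box (p or not r), w0
3. not ((Box q and Dia Dia (q and not r)) implies Dia (q and Dia (q and not r))), w0
4. Box q and Dia Dia (q and not r), w0
5. not Dia (q and Dia (q and not r)), w0
6. Box q, w0
7. Dia Dia (q and not r), w0
8. not (q and Dia (q and not r)), w0
9. q, w0
10. not Dia (q and not r), w0
11. not (q and not r), w0
12. r, w0
13. not (p or not r), w1
14. not p, w1
15. r, w1
16. not (q and Dia (q and not r)), w1
17. q, w1
18. not (q and not r), w1
19. not Dia (q and not r), w1
20. Dia (q and not r), w2
21. not (q and Dia (q and not r)), w2
22. q, w2
23. not (q and not r), w2
24. not Dia (q and not r), w2
25. r, w2
26. q and not r, w3
27. q, w3
28. not r, w3
29. not (q and not r), w3
30. r, w3
Accessibility: w0Rw0, w0Rw1, w0Rw2, w1Rw0, w1Rw1, w2Rw0, w2Rw2, w2Rw3, w3Rw2, w3Rw3
Branch closes: r and not r both at w3.
All branches of the negation close; one closing branch shown above.

Valid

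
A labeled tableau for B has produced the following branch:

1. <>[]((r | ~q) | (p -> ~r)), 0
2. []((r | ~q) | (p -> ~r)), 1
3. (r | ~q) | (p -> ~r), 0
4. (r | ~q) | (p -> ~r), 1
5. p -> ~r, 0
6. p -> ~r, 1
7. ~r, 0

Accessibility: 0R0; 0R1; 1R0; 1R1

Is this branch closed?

Not closed

No atom appears with both signs at the same world.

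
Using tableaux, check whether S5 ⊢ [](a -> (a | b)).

Tableau for the negation ~[](a -> (a | b)):
1. ~[](a -> (a | b)), 0
2. ~(a -> (a | b)), 1
3. a, 1
4. ~(a | b), 1
5. ~a, 1
6. ~b, 1
Accessibility: 0R0, 0R1, 1R0, 1R1
Branch closes: a and ~a both at 1.
Every branch of the negation's tableau closes; the branch above is one of them.

Valid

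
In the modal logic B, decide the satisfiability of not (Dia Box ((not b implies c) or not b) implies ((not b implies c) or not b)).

Unsatisfiable

1. not (Dia Box ((not b implies c) or not b) implies ((not b implies c) or not b)), 0
2. Dia Box ((not b implies c) or not b), 0
3. not ((not b implies c) or not b), 0
4. not (not b implies c), 0
5. b, 0
6. not b, 0
7. not c, 0
Accessibility: 0R0
Branch closes: b and not b both at 0.
(One branch shown.) All branches close.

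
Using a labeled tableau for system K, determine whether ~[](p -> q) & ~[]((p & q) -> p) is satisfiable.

1. ~[](p -> q) & ~[]((p & q) -> p), u
2. ~[](p -> q), u
3. ~[]((p & q) -> p), u
4. ~(p -> q), v
5. p, v
6. ~q, v
7. ~((p & q) -> p), w
8. p & q, w
9. ~p, w
10. p, w
11. q, w
Accessibility: uRv, uRw
Branch closes: p and ~p both at w.
All branches of the tableau close; one closing branch shown above.

No, unsatisfiable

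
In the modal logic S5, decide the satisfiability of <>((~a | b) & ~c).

Satisfiable (open branch found)

1. <>((~a | b) & ~c), 0
2. (~a | b) & ~c, 1
3. ~a | b, 1
4. ~c, 1
5. b, 1
Accessibility: 0R0, 0R1, 1R0, 1R1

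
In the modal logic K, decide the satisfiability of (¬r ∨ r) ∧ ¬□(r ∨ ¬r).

1. (¬r ∨ r) ∧ ¬□(r ∨ ¬r), 0
2. ¬r ∨ r, 0
3. ¬□(r ∨ ¬r), 0
4. r, 0
5. ¬(r ∨ ¬r), 1
6. ¬r, 1
7. r, 1
Accessibility: 0R1
Branch closes: r and ¬r both at 1.
Every branch closes; the branch above is one of them.

No, unsatisfiable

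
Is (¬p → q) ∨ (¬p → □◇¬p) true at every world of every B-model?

Valid

Tableau for the negation ¬((¬p → q) ∨ (¬p → □◇¬p)):
1. ¬((¬p → q) ∨ (¬p → □◇¬p)), u
2. ¬(¬p → q), u
3. ¬(¬p → □◇¬p), u
4. ¬p, u
5. ¬q, u
6. ¬□◇¬p, u
7. ¬◇¬p, v
8. p, u
Accessibility: uRu, uRv, vRu, vRv
Branch closes: p and ¬p both at u.
Every branch of the negation's tableau closes; the branch above is one of them.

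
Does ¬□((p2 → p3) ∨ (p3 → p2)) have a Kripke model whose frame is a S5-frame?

1. ¬□((p2 → p3) ∨ (p3 → p2)), u
2. ¬((p2 → p3) ∨ (p3 → p2)), v
3. ¬(p2 → p3), v
4. ¬(p3 → p2), v
5. p2, v
6. ¬p3, v
7. p3, v
8. ¬p2, v
Accessibility: uRu, uRv, vRu, vRv
Branch closes: p3 and ¬p3 both at v.
(One branch shown.) All branches close.

Unsatisfiable (every branch closes)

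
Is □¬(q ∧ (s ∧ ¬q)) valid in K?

Yes, valid

Tableau for the negation ¬□¬(q ∧ (s ∧ ¬q)):
1. ¬□¬(q ∧ (s ∧ ¬q)), w0
2. q ∧ (s ∧ ¬q), w1
3. q, w1
4. s ∧ ¬q, w1
5. s, w1
6. ¬q, w1
Accessibility: w0Rw1
Branch closes: q and ¬q both at w1.
Every branch of the negation's tableau closes; the branch above is one of them.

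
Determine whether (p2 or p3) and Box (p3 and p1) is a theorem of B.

Invalid (countermodel exists)

Tableau for the negation not ((p2 or p3) and Box (p3 and p1)):
1. not ((p2 or p3) and Box (p3 and p1)), 0
2. not Box (p3 and p1), 0   [neg-and-rule on 1 (branches; this branch)]
3. not (p3 and p1), 1   [neg-Box-rule on 2: fresh world 1, 0R1]
4. not p1, 1   [neg-and-rule on 3 (branches; this branch)]
Accessibility: 0R0, 0R1, 1R0, 1R1
The negation has an open branch (countermodel exists).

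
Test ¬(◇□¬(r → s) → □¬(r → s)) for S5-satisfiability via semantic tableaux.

1. ¬(◇□¬(r → s) → □¬(r → s)), u
2. ◇□¬(r → s), u
3. ¬□¬(r → s), u
4. □¬(r → s), v
5. ¬(r → s), u
6. r, u
7. ¬s, u
8. ¬(r → s), v
9. r, v
10. ¬s, v
11. r → s, w
12. ¬(r → s), w
13. r, w
14. ¬s, w
15. s, w
Accessibility: uRu, uRv, uRw, vRu, vRv, vRw, wRu, wRv, wRw
Branch closes: s and ¬s both at w.
(One branch shown.) All branches close.

Unsatisfiable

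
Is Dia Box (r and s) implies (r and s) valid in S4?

Tableau for the negation not (Dia Box (r and s) implies (r and s)):
1. not (Dia Box (r and s) implies (r and s)), u
2. Dia Box (r and s), u
3. not (r and s), u
4. not s, u
5. Box (r and s), v
6. r and s, v
7. r, v
8. s, v
Accessibility: uRu, uRv, vRv
The negation has an open branch (countermodel exists).

Invalid (countermodel exists)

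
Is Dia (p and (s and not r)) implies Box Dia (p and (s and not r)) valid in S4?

Tableau for the negation not (Dia (p and (s and not r)) implies Box Dia (p and (s and not r))):
1. not (Dia (p and (s and not r)) implies Box Dia (p and (s and not r))), w0
2. Dia (p and (s and not r)), w0
3. not Box Dia (p and (s and not r)), w0
4. p and (s and not r), w1
5. p, w1
6. s and not r, w1
7. s, w1
8. not r, w1
9. not Dia (p and (s and not r)), w2
10. not (p and (s and not r)), w2
11. not (s and not r), w2
12. r, w2
Accessibility: w0Rw0, w0Rw1, w0Rw2, w1Rw1, w2Rw2
The negation has an open branch (countermodel exists).

Invalid (countermodel exists)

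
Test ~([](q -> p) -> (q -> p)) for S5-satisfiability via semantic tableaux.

No, unsatisfiable

1. ~([](q -> p) -> (q -> p)), 0
2. [](q -> p), 0   [~->-rule on 1]
3. ~(q -> p), 0   [~->-rule on 1]
4. q, 0   [~->-rule on 3]
5. ~p, 0   [~->-rule on 3]
6. q -> p, 0   [[]-rule on 2 via 0R0]
7. p, 0   [->-rule on 6 (branches; this branch)]
Accessibility: 0R0
Branch closes: p and ~p both at 0.
(One branch shown.) All branches close.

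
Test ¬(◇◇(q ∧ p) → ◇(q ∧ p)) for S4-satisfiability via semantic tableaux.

No, unsatisfiable

1. ¬(◇◇(q ∧ p) → ◇(q ∧ p)), w0
2. ◇◇(q ∧ p), w0   [¬→-rule on 1]
3. ¬◇(q ∧ p), w0   [¬→-rule on 1]
4. ¬(q ∧ p), w0   [¬◇-rule on 3 via w0Rw0]
5. ¬p, w0   [¬∧-rule on 4 (branches; this branch)]
6. ◇(q ∧ p), w1   [◇-rule on 2: fresh world w1, w0Rw1]
7. ¬(q ∧ p), w1   [¬◇-rule on 3 via w0Rw1]
8. ¬p, w1   [¬∧-rule on 7 (branches; this branch)]
9. q ∧ p, w2   [◇-rule on 6: fresh world w2, w1Rw2]
10. q, w2   [∧-rule on 9]
11. p, w2   [∧-rule on 9]
12. ¬(q ∧ p), w2   [¬◇-rule on 3 via w0Rw2]
13. ¬p, w2   [¬∧-rule on 12 (branches; this branch)]
Accessibility: w0Rw0, w0Rw1, w0Rw2, w1Rw1, w1Rw2, w2Rw2
Branch closes: p and ¬p both at w2.
(One branch shown.) All branches close.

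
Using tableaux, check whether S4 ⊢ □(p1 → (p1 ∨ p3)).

Tableau for the negation ¬□(p1 → (p1 ∨ p3)):
1. ¬□(p1 → (p1 ∨ p3)), u
2. ¬(p1 → (p1 ∨ p3)), v
3. p1, v
4. ¬(p1 ∨ p3), v
5. ¬p1, v
6. ¬p3, v
Accessibility: uRu, uRv, vRv
Branch closes: p1 and ¬p1 both at v.
Every branch of the negation's tableau closes; the branch above is one of them.

Valid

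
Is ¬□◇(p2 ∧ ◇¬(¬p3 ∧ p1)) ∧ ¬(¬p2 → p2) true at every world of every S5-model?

Tableau for the negation ¬(¬□◇(p2 ∧ ◇¬(¬p3 ∧ p1)) ∧ ¬(¬p2 → p2)):
1. ¬(¬□◇(p2 ∧ ◇¬(¬p3 ∧ p1)) ∧ ¬(¬p2 → p2)), u
2. ¬p2 → p2, u   [¬∧-rule on 1 (branches; this branch)]
3. p2, u   [→-rule on 2 (branches; this branch)]
Accessibility: uRu
The negation has an open branch (countermodel exists).

Invalid (countermodel exists)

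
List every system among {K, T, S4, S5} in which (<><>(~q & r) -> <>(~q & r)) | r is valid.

S4, S5

S4-tableau for the negation ~((<><>(~q & r) -> <>(~q & r)) | r):
1. ~((<><>(~q & r) -> <>(~q & r)) | r), w0
2. ~(<><>(~q & r) -> <>(~q & r)), w0
3. ~r, w0
4. <><>(~q & r), w0
5. ~<>(~q & r), w0
6. ~(~q & r), w0
7. <>(~q & r), w1
8. ~(~q & r), w1
9. ~r, w1
10. ~q & r, w2
11. ~q, w2
12. r, w2
13. ~(~q & r), w2
14. ~r, w2
Accessibility: w0Rw0, w0Rw1, w0Rw2, w1Rw1, w1Rw2, w2Rw2
Branch closes: r and ~r both at w2.
Every branch closes (one shown): valid in S4, hence also in S5 (every theorem of S4 is a theorem of S5).
T-tableau for the negation ~((<><>(~q & r) -> <>(~q & r)) | r):
1. ~((<><>(~q & r) -> <>(~q & r)) | r), w0
2. ~(<><>(~q & r) -> <>(~q & r)), w0
3. ~r, w0
4. <><>(~q & r), w0
5. ~<>(~q & r), w0
6. ~(~q & r), w0
7. <>(~q & r), w1
8. ~(~q & r), w1
9. ~r, w1
10. ~q & r, w2
11. ~q, w2
12. r, w2
Accessibility: w0Rw0, w0Rw1, w1Rw1, w1Rw2, w2Rw2
Complete open branch: countermodel on a T-frame, so not valid in T, nor in K (the same frame is also a K-frame).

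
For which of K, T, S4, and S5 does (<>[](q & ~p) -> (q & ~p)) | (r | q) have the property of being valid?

S5

S5-tableau for the negation ~((<>[](q & ~p) -> (q & ~p)) | (r | q)):
1. ~((<>[](q & ~p) -> (q & ~p)) | (r | q)), 0
2. ~(<>[](q & ~p) -> (q & ~p)), 0   [~|-rule on 1]
3. ~(r | q), 0   [~|-rule on 1]
4. <>[](q & ~p), 0   [~->-rule on 2]
5. ~(q & ~p), 0   [~->-rule on 2]
6. ~r, 0   [~|-rule on 3]
7. ~q, 0   [~|-rule on 3]
8. p, 0   [~&-rule on 5 (branches; this branch)]
9. [](q & ~p), 1   [<>-rule on 4: fresh world 1, 0R1]
10. q & ~p, 0   [[]-rule on 9 via 1R0]
11. q, 0   [&-rule on 10]
12. ~p, 0   [&-rule on 10]
Accessibility: 0R0, 0R1, 1R0, 1R1
Branch closes: q and ~q both at 0.
Every branch closes (one shown): valid in S5.
S4-tableau for the negation ~((<>[](q & ~p) -> (q & ~p)) | (r | q)):
1. ~((<>[](q & ~p) -> (q & ~p)) | (r | q)), 0
2. ~(<>[](q & ~p) -> (q & ~p)), 0   [~|-rule on 1]
3. ~(r | q), 0   [~|-rule on 1]
4. <>[](q & ~p), 0   [~->-rule on 2]
5. ~(q & ~p), 0   [~->-rule on 2]
6. ~r, 0   [~|-rule on 3]
7. ~q, 0   [~|-rule on 3]
8. p, 0   [~&-rule on 5 (branches; this branch)]
9. [](q & ~p), 1   [<>-rule on 4: fresh world 1, 0R1]
10. q & ~p, 1   [[]-rule on 9 via 1R1]
11. q, 1   [&-rule on 10]
12. ~p, 1   [&-rule on 10]
Accessibility: 0R0, 0R1, 1R1
Complete open branch: countermodel on an S4-frame, so not valid in S4, nor in K, T (the same frame is also a K-frame and a T-frame).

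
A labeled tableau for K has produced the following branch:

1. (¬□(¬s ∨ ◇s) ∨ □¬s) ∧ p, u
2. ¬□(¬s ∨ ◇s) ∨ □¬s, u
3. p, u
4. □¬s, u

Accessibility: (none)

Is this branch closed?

There is no literal clash: for every atom and world, at most one sign appears.

No, open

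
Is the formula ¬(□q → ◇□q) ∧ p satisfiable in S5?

1. ¬(□q → ◇□q) ∧ p, u
2. ¬(□q → ◇□q), u
3. p, u
4. □q, u
5. ¬◇□q, u
6. q, u
7. ¬□q, u
8. ¬q, v
9. q, v
Accessibility: uRu, uRv, vRu, vRv
Branch closes: q and ¬q both at v.
(One branch shown.) All branches close.

Unsatisfiable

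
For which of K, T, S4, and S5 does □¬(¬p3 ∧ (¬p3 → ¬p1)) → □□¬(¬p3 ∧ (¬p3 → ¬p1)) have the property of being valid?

S4, S5

T-tableau for the negation ¬(□¬(¬p3 ∧ (¬p3 → ¬p1)) → □□¬(¬p3 ∧ (¬p3 → ¬p1))):
1. ¬(□¬(¬p3 ∧ (¬p3 → ¬p1)) → □□¬(¬p3 ∧ (¬p3 → ¬p1))), u
2. □¬(¬p3 ∧ (¬p3 → ¬p1)), u
3. ¬□□¬(¬p3 ∧ (¬p3 → ¬p1)), u
4. ¬(¬p3 ∧ (¬p3 → ¬p1)), u
5. ¬(¬p3 → ¬p1), u
6. ¬p3, u
7. p1, u
8. ¬□¬(¬p3 ∧ (¬p3 → ¬p1)), v
9. ¬(¬p3 ∧ (¬p3 → ¬p1)), v
10. ¬(¬p3 → ¬p1), v
11. ¬p3, v
12. p1, v
13. ¬p3 ∧ (¬p3 → ¬p1), w
14. ¬p3, w
15. ¬p3 → ¬p1, w
16. ¬p1, w
Accessibility: uRu, uRv, vRv, vRw, wRw
Complete open branch: countermodel on a T-frame, so not valid in T, nor in K (the same frame is also a K-frame).
S4-tableau for the negation ¬(□¬(¬p3 ∧ (¬p3 → ¬p1)) → □□¬(¬p3 ∧ (¬p3 → ¬p1))):
1. ¬(□¬(¬p3 ∧ (¬p3 → ¬p1)) → □□¬(¬p3 ∧ (¬p3 → ¬p1))), u
2. □¬(¬p3 ∧ (¬p3 → ¬p1)), u
3. ¬□□¬(¬p3 ∧ (¬p3 → ¬p1)), u
4. ¬(¬p3 ∧ (¬p3 → ¬p1)), u
5. ¬(¬p3 → ¬p1), u
6. ¬p3, u
7. p1, u
8. ¬□¬(¬p3 ∧ (¬p3 → ¬p1)), v
9. ¬(¬p3 ∧ (¬p3 → ¬p1)), v
10. ¬(¬p3 → ¬p1), v
11. ¬p3, v
12. p1, v
13. ¬p3 ∧ (¬p3 → ¬p1), w
14. ¬p3, w
15. ¬p3 → ¬p1, w
16. ¬(¬p3 ∧ (¬p3 → ¬p1)), w
17. ¬p1, w
18. ¬(¬p3 → ¬p1), w
19. p1, w
Accessibility: uRu, uRv, uRw, vRv, vRw, wRw
Branch closes: p1 and ¬p1 both at w.
Every branch closes (one shown): valid in S4, hence also in S5 (every theorem of S4 is a theorem of S5).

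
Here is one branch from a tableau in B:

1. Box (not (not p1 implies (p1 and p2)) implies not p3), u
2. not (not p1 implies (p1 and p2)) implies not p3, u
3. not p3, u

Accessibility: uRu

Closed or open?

No world carries both an atom and its negation.

Open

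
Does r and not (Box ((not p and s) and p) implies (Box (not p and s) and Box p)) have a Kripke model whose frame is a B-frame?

1. r and not (Box ((not p and s) and p) implies (Box (not p and s) and Box p)), 0
2. r, 0
3. not (Box ((not p and s) and p) implies (Box (not p and s) and Box p)), 0
4. Box ((not p and s) and p), 0
5. not (Box (not p and s) and Box p), 0
6. (not p and s) and p, 0
7. not p and s, 0
8. p, 0
9. not p, 0
10. s, 0
Accessibility: 0R0
Branch closes: p and not p both at 0.
(One branch shown.) All branches close.

No, unsatisfiable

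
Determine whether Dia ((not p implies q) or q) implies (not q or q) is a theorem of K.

Yes, valid

Tableau for the negation not (Dia ((not p implies q) or q) implies (not q or q)):
1. not (Dia ((not p implies q) or q) implies (not q or q)), 0
2. Dia ((not p implies q) or q), 0
3. not (not q or q), 0
4. q, 0
5. not q, 0
Branch closes: q and not q both at 0.
Every branch of the negation's tableau closes; the branch above is one of them.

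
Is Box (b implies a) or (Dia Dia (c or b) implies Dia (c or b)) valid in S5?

Valid

Tableau for the negation not (Box (b implies a) or (Dia Dia (c or b) implies Dia (c or b))):
1. not (Box (b implies a) or (Dia Dia (c or b) implies Dia (c or b))), 0
2. not Box (b implies a), 0
3. not (Dia Dia (c or b) implies Dia (c or b)), 0
4. Dia Dia (c or b), 0
5. not Dia (c or b), 0
6. not (c or b), 0
7. not c, 0
8. not b, 0
9. not (b implies a), 1
10. b, 1
11. not a, 1
12. not (c or b), 1
13. not c, 1
14. not b, 1
Accessibility: 0R0, 0R1, 1R0, 1R1
Branch closes: b and not b both at 1.
Every branch of the negation's tableau closes; the branch above is one of them.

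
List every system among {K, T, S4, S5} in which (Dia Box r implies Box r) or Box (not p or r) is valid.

S4-tableau for the negation not ((Dia Box r implies Box r) or Box (not p or r)):
1. not ((Dia Box r implies Box r) or Box (not p or r)), 0
2. not (Dia Box r implies Box r), 0
3. not Box (not p or r), 0
4. Dia Box r, 0
5. not Box r, 0
6. not (not p or r), 1
7. p, 1
8. not r, 1
9. Box r, 2
10. r, 2
11. not r, 3
Accessibility: 0R0, 0R1, 0R2, 0R3, 1R1, 2R2, 3R3
Complete open branch: countermodel on an S4-frame, so not valid in S4, nor in K, T (the same frame is also a K-frame and a T-frame).
S5-tableau for the negation not ((Dia Box r implies Box r) or Box (not p or r)):
1. not ((Dia Box r implies Box r) or Box (not p or r)), 0
2. not (Dia Box r implies Box r), 0
3. not Box (not p or r), 0
4. Dia Box r, 0
5. not Box r, 0
6. not (not p or r), 1
7. p, 1
8. not r, 1
9. Box r, 2
10. r, 0
11. r, 1
Accessibility: 0R0, 0R1, 0R2, 1R0, 1R1, 1R2, 2R0, 2R1, 2R2
Branch closes: r and not r both at 1.
Every branch closes (one shown): valid in S5.

S5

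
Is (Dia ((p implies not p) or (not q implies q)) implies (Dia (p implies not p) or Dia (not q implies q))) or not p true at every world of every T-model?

Valid

Tableau for the negation not ((Dia ((p implies not p) or (not q implies q)) implies (Dia (p implies not p) or Dia (not q implies q))) or not p):
1. not ((Dia ((p implies not p) or (not q implies q)) implies (Dia (p implies not p) or Dia (not q implies q))) or not p), w0
2. not (Dia ((p implies not p) or (not q implies q)) implies (Dia (p implies not p) or Dia (not q implies q))), w0
3. p, w0
4. Dia ((p implies not p) or (not q implies q)), w0
5. not (Dia (p implies not p) or Dia (not q implies q)), w0
6. not Dia (p implies not p), w0
7. not Dia (not q implies q), w0
8. not (p implies not p), w0
9. not (not q implies q), w0
10. not q, w0
11. (p implies not p) or (not q implies q), w1
12. not (p implies not p), w1
13. p, w1
14. not (not q implies q), w1
15. not q, w1
16. not q implies q, w1
17. q, w1
Accessibility: w0Rw0, w0Rw1, w1Rw1
Branch closes: q and not q both at w1.
Every branch of the negation's tableau closes; the branch above is one of them.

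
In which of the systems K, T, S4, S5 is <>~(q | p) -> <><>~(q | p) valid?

T, S4, S5

K-tableau for the negation ~(<>~(q | p) -> <><>~(q | p)):
1. ~(<>~(q | p) -> <><>~(q | p)), u
2. <>~(q | p), u   [~->-rule on 1]
3. ~<><>~(q | p), u   [~->-rule on 1]
4. ~(q | p), v   [<>-rule on 2: fresh world v, uRv]
5. ~q, v   [~|-rule on 4]
6. ~p, v   [~|-rule on 4]
7. ~<>~(q | p), v   [~<>-rule on 3 via uRv]
Accessibility: uRv
Complete open branch: countermodel on a K-frame, so not valid in K.
T-tableau for the negation ~(<>~(q | p) -> <><>~(q | p)):
1. ~(<>~(q | p) -> <><>~(q | p)), u
2. <>~(q | p), u   [~->-rule on 1]
3. ~<><>~(q | p), u   [~->-rule on 1]
4. ~<>~(q | p), u   [~<>-rule on 3 via uRu]
5. q | p, u   [~<>-rule on 4 via uRu]
6. p, u   [|-rule on 5 (branches; this branch)]
7. ~(q | p), v   [<>-rule on 2: fresh world v, uRv]
8. ~q, v   [~|-rule on 7]
9. ~p, v   [~|-rule on 7]
10. ~<>~(q | p), v   [~<>-rule on 3 via uRv]
11. q | p, v   [~<>-rule on 4 via uRv]
12. p, v   [|-rule on 11 (branches; this branch)]
Accessibility: uRu, uRv, vRv
Branch closes: p and ~p both at v.
Every branch closes (one shown): valid in T, hence also in S4, S5 (every theorem of T is a theorem of S4 and S5).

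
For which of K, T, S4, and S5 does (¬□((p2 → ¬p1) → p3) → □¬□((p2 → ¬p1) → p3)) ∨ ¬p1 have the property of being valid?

S4-tableau for the negation ¬((¬□((p2 → ¬p1) → p3) → □¬□((p2 → ¬p1) → p3)) ∨ ¬p1):
1. ¬((¬□((p2 → ¬p1) → p3) → □¬□((p2 → ¬p1) → p3)) ∨ ¬p1), w0
2. ¬(¬□((p2 → ¬p1) → p3) → □¬□((p2 → ¬p1) → p3)), w0
3. p1, w0
4. ¬□((p2 → ¬p1) → p3), w0
5. ¬□¬□((p2 → ¬p1) → p3), w0
6. ¬((p2 → ¬p1) → p3), w1
7. p2 → ¬p1, w1
8. ¬p3, w1
9. ¬p1, w1
10. □((p2 → ¬p1) → p3), w2
11. (p2 → ¬p1) → p3, w2
12. p3, w2
Accessibility: w0Rw0, w0Rw1, w0Rw2, w1Rw1, w2Rw2
Complete open branch: countermodel on an S4-frame, so not valid in S4, nor in K, T (the same frame is also a K-frame and a T-frame).
S5-tableau for the negation ¬((¬□((p2 → ¬p1) → p3) → □¬□((p2 → ¬p1) → p3)) ∨ ¬p1):
1. ¬((¬□((p2 → ¬p1) → p3) → □¬□((p2 → ¬p1) → p3)) ∨ ¬p1), w0
2. ¬(¬□((p2 → ¬p1) → p3) → □¬□((p2 → ¬p1) → p3)), w0
3. p1, w0
4. ¬□((p2 → ¬p1) → p3), w0
5. ¬□¬□((p2 → ¬p1) → p3), w0
6. ¬((p2 → ¬p1) → p3), w1
7. p2 → ¬p1, w1
8. ¬p3, w1
9. ¬p1, w1
10. □((p2 → ¬p1) → p3), w2
11. (p2 → ¬p1) → p3, w0
12. (p2 → ¬p1) → p3, w1
13. (p2 → ¬p1) → p3, w2
14. ¬(p2 → ¬p1), w0
15. p2, w0
16. ¬(p2 → ¬p1), w1
17. p2, w1
18. p1, w1
Accessibility: w0Rw0, w0Rw1, w0Rw2, w1Rw0, w1Rw1, w1Rw2, w2Rw0, w2Rw1, w2Rw2
Branch closes: p1 and ¬p1 both at w1.
Every branch closes (one shown): valid in S5.

S5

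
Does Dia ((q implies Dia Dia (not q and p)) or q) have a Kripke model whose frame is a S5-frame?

Yes, satisfiable

1. Dia ((q implies Dia Dia (not q and p)) or q), w0
2. (q implies Dia Dia (not q and p)) or q, w1
3. q, w1
Accessibility: w0Rw0, w0Rw1, w1Rw0, w1Rw1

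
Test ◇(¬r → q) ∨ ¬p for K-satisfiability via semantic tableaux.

Satisfiable

1. ◇(¬r → q) ∨ ¬p, w0
2. ¬p, w0   [∨-rule on 1 (branches; this branch)]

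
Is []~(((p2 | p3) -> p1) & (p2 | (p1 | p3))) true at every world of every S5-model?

Tableau for the negation ~[]~(((p2 | p3) -> p1) & (p2 | (p1 | p3))):
1. ~[]~(((p2 | p3) -> p1) & (p2 | (p1 | p3))), w0
2. ((p2 | p3) -> p1) & (p2 | (p1 | p3)), w1   [~[]-rule on 1: fresh world w1, w0Rw1]
3. (p2 | p3) -> p1, w1   [&-rule on 2]
4. p2 | (p1 | p3), w1   [&-rule on 2]
5. p1, w1   [->-rule on 3 (branches; this branch)]
6. p1 | p3, w1   [|-rule on 4 (branches; this branch)]
7. p3, w1   [|-rule on 6 (branches; this branch)]
Accessibility: w0Rw0, w0Rw1, w1Rw0, w1Rw1
The negation has an open branch (countermodel exists).

No, not valid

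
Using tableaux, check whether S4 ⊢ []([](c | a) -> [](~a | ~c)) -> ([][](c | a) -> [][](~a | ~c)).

Tableau for the negation ~([]([](c | a) -> [](~a | ~c)) -> ([][](c | a) -> [][](~a | ~c))):
1. ~([]([](c | a) -> [](~a | ~c)) -> ([][](c | a) -> [][](~a | ~c))), 0
2. []([](c | a) -> [](~a | ~c)), 0   [~->-rule on 1]
3. ~([][](c | a) -> [][](~a | ~c)), 0   [~->-rule on 1]
4. [][](c | a), 0   [~->-rule on 3]
5. ~[][](~a | ~c), 0   [~->-rule on 3]
6. [](c | a) -> [](~a | ~c), 0   [[]-rule on 2 via 0R0]
7. [](c | a), 0   [[]-rule on 4 via 0R0]
8. c | a, 0   [[]-rule on 7 via 0R0]
9. [](~a | ~c), 0   [->-rule on 6 (branches; this branch)]
10. ~a | ~c, 0   [[]-rule on 9 via 0R0]
11. a, 0   [|-rule on 8 (branches; this branch)]
12. ~c, 0   [|-rule on 10 (branches; this branch)]
13. ~[](~a | ~c), 1   [~[]-rule on 5: fresh world 1, 0R1]
14. [](c | a) -> [](~a | ~c), 1   [[]-rule on 2 via 0R1]
15. [](c | a), 1   [[]-rule on 4 via 0R1]
16. c | a, 1   [[]-rule on 7 via 0R1]
17. ~a | ~c, 1   [[]-rule on 9 via 0R1]
18. [](~a | ~c), 1   [->-rule on 14 (branches; this branch)]
19. a, 1   [|-rule on 16 (branches; this branch)]
20. ~c, 1   [|-rule on 17 (branches; this branch)]
21. ~(~a | ~c), 2   [~[]-rule on 13: fresh world 2, 1R2]
22. a, 2   [~|-rule on 21]
23. c, 2   [~|-rule on 21]
24. [](c | a) -> [](~a | ~c), 2   [[]-rule on 2 via 0R2]
25. [](c | a), 2   [[]-rule on 4 via 0R2]
26. c | a, 2   [[]-rule on 7 via 0R2]
27. ~a | ~c, 2   [[]-rule on 9 via 0R2]
28. [](~a | ~c), 2   [->-rule on 24 (branches; this branch)]
29. ~c, 2   [|-rule on 27 (branches; this branch)]
Accessibility: 0R0, 0R1, 0R2, 1R1, 1R2, 2R2
Branch closes: c and ~c both at 2.
Every branch of the negation's tableau closes; the branch above is one of them.

Yes, valid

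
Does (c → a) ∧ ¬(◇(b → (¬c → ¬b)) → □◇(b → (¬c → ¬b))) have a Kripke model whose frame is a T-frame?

Yes, satisfiable

1. (c → a) ∧ ¬(◇(b → (¬c → ¬b)) → □◇(b → (¬c → ¬b))), u
2. c → a, u
3. ¬(◇(b → (¬c → ¬b)) → □◇(b → (¬c → ¬b))), u
4. ◇(b → (¬c → ¬b)), u
5. ¬□◇(b → (¬c → ¬b)), u
6. a, u
7. b → (¬c → ¬b), v
8. ¬c → ¬b, v
9. ¬b, v
10. ¬◇(b → (¬c → ¬b)), w
11. ¬(b → (¬c → ¬b)), w
12. b, w
13. ¬(¬c → ¬b), w
14. ¬c, w
Accessibility: uRu, uRv, uRw, vRv, wRw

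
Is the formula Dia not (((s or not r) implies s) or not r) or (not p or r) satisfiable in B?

Satisfiable

1. Dia not (((s or not r) implies s) or not r) or (not p or r), u
2. not p or r, u
3. r, u
Accessibility: uRu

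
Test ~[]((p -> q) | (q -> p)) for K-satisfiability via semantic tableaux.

1. ~[]((p -> q) | (q -> p)), w0
2. ~((p -> q) | (q -> p)), w1   [~[]-rule on 1: fresh world w1, w0Rw1]
3. ~(p -> q), w1   [~|-rule on 2]
4. ~(q -> p), w1   [~|-rule on 2]
5. p, w1   [~->-rule on 3]
6. ~q, w1   [~->-rule on 3]
7. q, w1   [~->-rule on 4]
8. ~p, w1   [~->-rule on 4]
Accessibility: w0Rw1
Branch closes: q and ~q both at w1.
(One branch shown.) All branches close.

Unsatisfiable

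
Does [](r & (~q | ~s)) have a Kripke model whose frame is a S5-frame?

Satisfiable (open branch found)

1. [](r & (~q | ~s)), u
2. r & (~q | ~s), u   [[]-rule on 1 via uRu]
3. r, u   [&-rule on 2]
4. ~q | ~s, u   [&-rule on 2]
5. ~s, u   [|-rule on 4 (branches; this branch)]
Accessibility: uRu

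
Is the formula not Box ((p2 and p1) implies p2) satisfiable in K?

Unsatisfiable (every branch closes)

1. not Box ((p2 and p1) implies p2), u
2. not ((p2 and p1) implies p2), v   [neg-Box-rule on 1: fresh world v, uRv]
3. p2 and p1, v   [neg-implies-rule on 2]
4. not p2, v   [neg-implies-rule on 2]
5. p2, v   [and-rule on 3]
6. p1, v   [and-rule on 3]
Accessibility: uRv
Branch closes: p2 and not p2 both at v.
(One branch shown.) All branches close.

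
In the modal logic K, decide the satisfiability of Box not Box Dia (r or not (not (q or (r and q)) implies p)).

Satisfiable (open branch found)

1. Box not Box Dia (r or not (not (q or (r and q)) implies p)), u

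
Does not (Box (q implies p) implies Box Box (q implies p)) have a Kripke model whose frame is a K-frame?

1. not (Box (q implies p) implies Box Box (q implies p)), 0
2. Box (q implies p), 0
3. not Box Box (q implies p), 0
4. not Box (q implies p), 1
5. q implies p, 1
6. p, 1
7. not (q implies p), 2
8. q, 2
9. not p, 2
Accessibility: 0R1, 1R2

Yes, satisfiable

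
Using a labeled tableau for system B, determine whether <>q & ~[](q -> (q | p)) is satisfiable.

Unsatisfiable (every branch closes)

1. <>q & ~[](q -> (q | p)), 0
2. <>q, 0   [&-rule on 1]
3. ~[](q -> (q | p)), 0   [&-rule on 1]
4. q, 1   [<>-rule on 2: fresh world 1, 0R1]
5. ~(q -> (q | p)), 2   [~[]-rule on 3: fresh world 2, 0R2]
6. q, 2   [~->-rule on 5]
7. ~(q | p), 2   [~->-rule on 5]
8. ~q, 2   [~|-rule on 7]
9. ~p, 2   [~|-rule on 7]
Accessibility: 0R0, 0R1, 0R2, 1R0, 1R1, 2R0, 2R2
Branch closes: q and ~q both at 2.
(One branch shown.) All branches close.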